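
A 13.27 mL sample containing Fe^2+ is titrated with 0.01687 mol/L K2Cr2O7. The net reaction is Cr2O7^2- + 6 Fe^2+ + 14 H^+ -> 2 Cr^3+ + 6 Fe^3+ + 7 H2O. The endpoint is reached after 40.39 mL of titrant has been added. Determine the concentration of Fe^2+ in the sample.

n(K2Cr2O7) = 0.01687 x 0.04039 = 0.0006814 mol.
From the balanced equation, 1 mol K2Cr2O7 reacts with 6 mol Fe^2+, so n(Fe^2+) = 0.0006814 x 6/1 = 0.004088 mol.
[Fe^2+] = 0.004088 / 0.01327 L = 0.308 M.

0.308 M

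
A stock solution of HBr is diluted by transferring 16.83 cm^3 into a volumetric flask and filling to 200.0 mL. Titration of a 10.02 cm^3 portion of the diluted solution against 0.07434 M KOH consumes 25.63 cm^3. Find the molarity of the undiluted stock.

n(KOH) = 0.07434 x 0.02563 = 0.001905 mol.
n(HBr) in the aliquot = 0.001905 mol.
[diluted HBr] = 0.001905 / 0.01002 = 0.1902 M.
Dilution factor = 200.0/16.83 = 11.88, so [stock] = 0.1902 x 11.88 = 2.26 M.

2.26 M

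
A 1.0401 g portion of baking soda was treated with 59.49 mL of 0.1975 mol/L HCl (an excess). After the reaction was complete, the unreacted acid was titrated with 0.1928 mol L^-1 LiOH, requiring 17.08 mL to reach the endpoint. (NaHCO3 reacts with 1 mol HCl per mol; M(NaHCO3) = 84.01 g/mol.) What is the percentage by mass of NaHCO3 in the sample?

68.3%

Total n(HCl) added = 0.1975 x 0.05949 = 0.01175 mol.
n(LiOH) used = 0.1928 x 0.01708 = 0.003293 mol, which equals the excess n(HCl).
So n(HCl) consumed by the sample = 0.01175 - 0.003293 = 0.008456 mol.
n(NaHCO3) = 0.008456 / 1 = 0.008456 mol.
mass NaHCO3 = 0.008456 x 84.01 = 0.7104 g, so %NaHCO3 = 0.7104/1.0401 x 100 = 68.3%.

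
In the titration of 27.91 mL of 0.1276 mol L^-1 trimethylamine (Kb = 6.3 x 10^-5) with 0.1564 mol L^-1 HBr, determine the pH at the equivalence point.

n((CH3)3N) = 0.1276 x 0.02791 = 0.003561 mol; V(HBr) at equivalence = 0.003561/0.1564 = 0.02277 L.
At equivalence the base is fully converted to (CH3)3NH+; total volume = 0.05068 L, so [(CH3)3NH+] = 0.003561/0.05068 = 0.07027 M.
Ka((CH3)3NH+) = Kw/Kb = 1.0e-14 / 6.3 x 10^-5 = 1.59e-10.
[H^+] = sqrt(Ka x [(CH3)3NH+]) = sqrt(1.59e-10 x 0.07027) = 3.34e-6 M.
pH = -log(3.34e-6) = 5.48.

5.48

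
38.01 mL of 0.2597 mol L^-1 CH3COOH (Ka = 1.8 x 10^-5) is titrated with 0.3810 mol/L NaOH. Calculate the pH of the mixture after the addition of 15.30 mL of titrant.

Initial n(CH3COOH) = 0.2597 x 0.03801 = 0.009871 mol.
n(NaOH) added = 0.3810 x 0.01530 = 0.005829 mol, converting that many moles of CH3COOH to CH3COO-.
Remaining n(CH3COOH) = 0.004042 mol; n(CH3COO-) = 0.005829 mol.
By Henderson-Hasselbalch, pH = pKa + log([A^-]/[HA]) = 4.74 + log(0.005829/0.004042) = 4.74 + (+0.16) = 4.90.

4.90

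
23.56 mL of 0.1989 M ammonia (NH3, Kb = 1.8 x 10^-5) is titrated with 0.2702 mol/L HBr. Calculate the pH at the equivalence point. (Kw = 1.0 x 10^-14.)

n(NH3) = 0.1989 x 0.02356 = 0.004686 mol; V(HBr) at equivalence = 0.004686/0.2702 = 0.01734 L.
At equivalence the base is fully converted to NH4+; total volume = 0.04090 L, so [NH4+] = 0.004686/0.04090 = 0.1146 M.
Ka(NH4+) = Kw/Kb = 1.0e-14 / 1.8 x 10^-5 = 5.56e-10.
[H^+] = sqrt(Ka x [NH4+]) = sqrt(5.56e-10 x 0.1146) = 7.98e-6 M.
pH = -log(7.98e-6) = 5.10.

5.10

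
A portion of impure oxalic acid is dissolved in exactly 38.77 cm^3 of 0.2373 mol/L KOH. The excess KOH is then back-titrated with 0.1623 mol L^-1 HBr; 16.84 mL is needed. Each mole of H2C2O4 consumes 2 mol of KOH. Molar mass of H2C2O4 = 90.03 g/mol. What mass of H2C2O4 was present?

Total n(KOH) added = 0.2373 x 0.03877 = 0.009200 mol.
n(HBr) used = 0.1623 x 0.01684 = 0.002733 mol, which equals the excess n(KOH).
So n(KOH) consumed by the sample = 0.009200 - 0.002733 = 0.006467 mol.
n(H2C2O4) = 0.006467 / 2 = 0.003233 mol.
mass = 0.003233 mol x 90.03 g/mol = 0.291 g.

0.291 g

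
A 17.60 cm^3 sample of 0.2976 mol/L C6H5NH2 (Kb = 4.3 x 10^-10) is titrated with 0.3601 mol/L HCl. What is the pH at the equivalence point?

n(C6H5NH2) = 0.2976 x 0.01760 = 0.005238 mol; V(HCl) at equivalence = 0.005238/0.3601 = 0.01455 L.
At equivalence the base is fully converted to C6H5NH3+; total volume = 0.03215 L, so [C6H5NH3+] = 0.005238/0.03215 = 0.1629 M.
Ka(C6H5NH3+) = Kw/Kb = 1.0e-14 / 4.3 x 10^-10 = 2.33e-5.
[H^+] = sqrt(Ka x [C6H5NH3+]) = sqrt(2.33e-5 x 0.1629) = 0.00195 M.
pH = -log(0.00195) = 2.71.

2.71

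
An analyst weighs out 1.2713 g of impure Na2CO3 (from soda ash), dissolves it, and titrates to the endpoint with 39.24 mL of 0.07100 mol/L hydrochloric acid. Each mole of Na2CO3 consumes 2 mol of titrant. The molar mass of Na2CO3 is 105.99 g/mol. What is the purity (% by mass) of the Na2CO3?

11.6%

n(HCl) = 0.07100 x 0.03924 = 0.002786 mol.
n(Na2CO3) = 0.002786 / 2 = 0.001393 mol.
mass of Na2CO3 = 0.001393 x 105.99 = 0.1476 g.
% purity = 0.1476 / 1.2713 x 100 = 11.6%.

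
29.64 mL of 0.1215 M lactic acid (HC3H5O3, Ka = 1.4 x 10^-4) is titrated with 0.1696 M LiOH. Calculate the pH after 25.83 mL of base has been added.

12.15

n(acid) = 0.1215 x 0.02964 = 0.003601 mol; n(LiOH) added = 0.1696 x 0.02583 = 0.004381 mol.
Base is in excess by 0.004381 - 0.003601 = 0.0007795 mol in a total volume of 0.05547 L.
[OH^-] = 0.0007795/0.05547 = 0.01405 M, so pOH = 1.85 and pH = 14.00 - 1.85 = 12.15.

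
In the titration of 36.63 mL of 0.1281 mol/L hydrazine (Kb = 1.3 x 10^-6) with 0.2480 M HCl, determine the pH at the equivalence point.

n(N2H4) = 0.1281 x 0.03663 = 0.004692 mol; V(HCl) at equivalence = 0.004692/0.2480 = 0.01892 L.
At equivalence the base is fully converted to N2H5+; total volume = 0.05555 L, so [N2H5+] = 0.004692/0.05555 = 0.08447 M.
Ka(N2H5+) = Kw/Kb = 1.0e-14 / 1.3 x 10^-6 = 7.69e-9.
[H^+] = sqrt(Ka x [N2H5+]) = sqrt(7.69e-9 x 0.08447) = 2.55e-5 M.
pH = -log(2.55e-5) = 4.59.

4.59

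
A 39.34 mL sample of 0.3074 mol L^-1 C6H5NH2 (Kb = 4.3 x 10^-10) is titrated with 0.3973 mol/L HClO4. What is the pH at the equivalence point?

2.70

n(C6H5NH2) = 0.3074 x 0.03934 = 0.01209 mol; V(HClO4) at equivalence = 0.01209/0.3973 = 0.03044 L.
At equivalence the base is fully converted to C6H5NH3+; total volume = 0.06978 L, so [C6H5NH3+] = 0.01209/0.06978 = 0.1733 M.
Ka(C6H5NH3+) = Kw/Kb = 1.0e-14 / 4.3 x 10^-10 = 2.33e-5.
[H^+] = sqrt(Ka x [C6H5NH3+]) = sqrt(2.33e-5 x 0.1733) = 0.00201 M.
pH = -log(0.00201) = 2.70.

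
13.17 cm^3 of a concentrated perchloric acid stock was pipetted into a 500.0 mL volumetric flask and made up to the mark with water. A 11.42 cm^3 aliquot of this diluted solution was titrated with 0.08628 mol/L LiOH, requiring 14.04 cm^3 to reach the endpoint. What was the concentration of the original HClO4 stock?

4.03 M

n(LiOH) = 0.08628 x 0.01404 = 0.001211 mol.
n(HClO4) in the aliquot = 0.001211 mol.
[diluted HClO4] = 0.001211 / 0.01142 = 0.1061 M.
Dilution factor = 500.0/13.17 = 37.97, so [stock] = 0.1061 x 37.97 = 4.03 M.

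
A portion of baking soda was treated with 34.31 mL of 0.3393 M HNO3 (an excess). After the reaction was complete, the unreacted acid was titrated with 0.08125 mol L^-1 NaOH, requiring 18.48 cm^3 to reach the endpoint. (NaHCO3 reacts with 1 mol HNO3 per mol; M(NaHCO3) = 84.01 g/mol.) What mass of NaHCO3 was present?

0.852 g

Total n(HNO3) added = 0.3393 x 0.03431 = 0.01164 mol.
n(NaOH) used = 0.08125 x 0.01848 = 0.001502 mol, which equals the excess n(HNO3).
So n(HNO3) consumed by the sample = 0.01164 - 0.001502 = 0.01014 mol.
n(NaHCO3) = 0.01014 / 1 = 0.01014 mol.
mass = 0.01014 mol x 84.01 g/mol = 0.852 g.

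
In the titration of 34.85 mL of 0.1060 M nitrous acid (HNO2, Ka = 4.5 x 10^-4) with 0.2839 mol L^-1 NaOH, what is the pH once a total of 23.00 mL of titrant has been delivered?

12.69

n(acid) = 0.1060 x 0.03485 = 0.003694 mol; n(NaOH) added = 0.2839 x 0.02300 = 0.006530 mol.
Base is in excess by 0.006530 - 0.003694 = 0.002836 mol in a total volume of 0.05785 L.
[OH^-] = 0.002836/0.05785 = 0.04902 M, so pOH = 1.31 and pH = 14.00 - 1.31 = 12.69.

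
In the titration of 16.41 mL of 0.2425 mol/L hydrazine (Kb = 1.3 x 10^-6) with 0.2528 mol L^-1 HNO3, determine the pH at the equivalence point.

n(N2H4) = 0.2425 x 0.01641 = 0.003979 mol; V(HNO3) at equivalence = 0.003979/0.2528 = 0.01574 L.
At equivalence the base is fully converted to N2H5+; total volume = 0.03215 L, so [N2H5+] = 0.003979/0.03215 = 0.1238 M.
Ka(N2H5+) = Kw/Kb = 1.0e-14 / 1.3 x 10^-6 = 7.69e-9.
[H^+] = sqrt(Ka x [N2H5+]) = sqrt(7.69e-9 x 0.1238) = 3.09e-5 M.
pH = -log(3.09e-5) = 4.51.

4.51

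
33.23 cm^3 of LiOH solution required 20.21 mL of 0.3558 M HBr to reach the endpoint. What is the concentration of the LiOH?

n(HBr) delivered = 0.3558 x 0.02021 = 0.007191 mol.
For a 1:1 reaction, n(LiOH) = 0.007191 mol.
[LiOH] = 0.007191 mol / 0.03323 L = 0.216 M.

0.216 M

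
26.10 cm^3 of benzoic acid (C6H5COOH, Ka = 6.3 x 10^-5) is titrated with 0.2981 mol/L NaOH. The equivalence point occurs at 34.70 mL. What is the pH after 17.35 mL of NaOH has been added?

4.20

17.35 mL is exactly half the equivalence volume (34.70/2), i.e. the half-equivalence point.
There, n(HA) = n(A^-), so pH = pKa = -log(6.3 x 10^-5) = 4.20.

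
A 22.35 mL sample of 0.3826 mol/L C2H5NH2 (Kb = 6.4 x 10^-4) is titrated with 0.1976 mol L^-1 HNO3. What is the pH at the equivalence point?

5.85

n(C2H5NH2) = 0.3826 x 0.02235 = 0.008551 mol; V(HNO3) at equivalence = 0.008551/0.1976 = 0.04327 L.
At equivalence the base is fully converted to C2H5NH3+; total volume = 0.06562 L, so [C2H5NH3+] = 0.008551/0.06562 = 0.1303 M.
Ka(C2H5NH3+) = Kw/Kb = 1.0e-14 / 6.4 x 10^-4 = 1.56e-11.
[H^+] = sqrt(Ka x [C2H5NH3+]) = sqrt(1.56e-11 x 0.1303) = 1.43e-6 M.
pH = -log(1.43e-6) = 5.85.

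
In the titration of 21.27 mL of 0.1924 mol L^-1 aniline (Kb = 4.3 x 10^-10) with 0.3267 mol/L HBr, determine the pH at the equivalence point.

2.78

n(C6H5NH2) = 0.1924 x 0.02127 = 0.004092 mol; V(HBr) at equivalence = 0.004092/0.3267 = 0.01253 L.
At equivalence the base is fully converted to C6H5NH3+; total volume = 0.03380 L, so [C6H5NH3+] = 0.004092/0.03380 = 0.1211 M.
Ka(C6H5NH3+) = Kw/Kb = 1.0e-14 / 4.3 x 10^-10 = 2.33e-5.
[H^+] = sqrt(Ka x [C6H5NH3+]) = sqrt(2.33e-5 x 0.1211) = 0.00168 M.
pH = -log(0.00168) = 2.78.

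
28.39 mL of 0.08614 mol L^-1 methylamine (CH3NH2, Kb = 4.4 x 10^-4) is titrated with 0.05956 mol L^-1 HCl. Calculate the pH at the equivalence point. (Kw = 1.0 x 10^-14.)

n(CH3NH2) = 0.08614 x 0.02839 = 0.002446 mol; V(HCl) at equivalence = 0.002446/0.05956 = 0.04106 L.
At equivalence the base is fully converted to CH3NH3+; total volume = 0.06945 L, so [CH3NH3+] = 0.002446/0.06945 = 0.03521 M.
Ka(CH3NH3+) = Kw/Kb = 1.0e-14 / 4.4 x 10^-4 = 2.27e-11.
[H^+] = sqrt(Ka x [CH3NH3+]) = sqrt(2.27e-11 x 0.03521) = 8.95e-7 M.
pH = -log(8.95e-7) = 6.05.

6.05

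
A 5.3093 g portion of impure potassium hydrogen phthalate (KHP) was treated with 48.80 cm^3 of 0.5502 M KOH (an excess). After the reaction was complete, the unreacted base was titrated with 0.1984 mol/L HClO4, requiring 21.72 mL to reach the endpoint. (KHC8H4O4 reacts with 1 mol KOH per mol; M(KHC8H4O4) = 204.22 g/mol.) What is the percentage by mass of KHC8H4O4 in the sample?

86.7%

Total n(KOH) added = 0.5502 x 0.04880 = 0.02685 mol.
n(HClO4) used = 0.1984 x 0.02172 = 0.004309 mol, which equals the excess n(KOH).
So n(KOH) consumed by the sample = 0.02685 - 0.004309 = 0.02254 mol.
n(KHC8H4O4) = 0.02254 / 1 = 0.02254 mol.
mass KHC8H4O4 = 0.02254 x 204.22 = 4.603 g, so %KHC8H4O4 = 4.603/5.3093 x 100 = 86.7%.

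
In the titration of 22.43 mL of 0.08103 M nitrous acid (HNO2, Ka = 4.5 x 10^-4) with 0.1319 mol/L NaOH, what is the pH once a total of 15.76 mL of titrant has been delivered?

n(acid) = 0.08103 x 0.02243 = 0.001818 mol; n(NaOH) added = 0.1319 x 0.01576 = 0.002079 mol.
Base is in excess by 0.002079 - 0.001818 = 0.0002612 mol in a total volume of 0.03819 L.
[OH^-] = 0.0002612/0.03819 = 0.006841 M, so pOH = 2.16 and pH = 14.00 - 2.16 = 11.84.

11.84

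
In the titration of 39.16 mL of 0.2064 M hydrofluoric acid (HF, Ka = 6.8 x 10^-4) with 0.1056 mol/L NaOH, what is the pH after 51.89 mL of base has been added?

3.49

Initial n(HF) = 0.2064 x 0.03916 = 0.008083 mol.
n(NaOH) added = 0.1056 x 0.05189 = 0.005480 mol, converting that many moles of HF to F-.
Remaining n(HF) = 0.002603 mol; n(F-) = 0.005480 mol.
By Henderson-Hasselbalch, pH = pKa + log([A^-]/[HA]) = 3.17 + log(0.005480/0.002603) = 3.17 + (+0.32) = 3.49.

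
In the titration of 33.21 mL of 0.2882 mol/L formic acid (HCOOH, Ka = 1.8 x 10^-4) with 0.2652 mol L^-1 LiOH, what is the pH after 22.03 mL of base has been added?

3.94

Initial n(HCOOH) = 0.2882 x 0.03321 = 0.009571 mol.
n(LiOH) added = 0.2652 x 0.02203 = 0.005842 mol, converting that many moles of HCOOH to HCOO-.
Remaining n(HCOOH) = 0.003729 mol; n(HCOO-) = 0.005842 mol.
By Henderson-Hasselbalch, pH = pKa + log([A^-]/[HA]) = 3.74 + log(0.005842/0.003729) = 3.74 + (+0.20) = 3.94.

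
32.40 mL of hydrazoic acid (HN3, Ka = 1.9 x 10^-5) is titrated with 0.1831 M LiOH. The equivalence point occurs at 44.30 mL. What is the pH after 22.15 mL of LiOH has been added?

22.15 mL is exactly half the equivalence volume (44.30/2), i.e. the half-equivalence point.
There, n(HA) = n(A^-), so pH = pKa = -log(1.9 x 10^-5) = 4.72.

4.72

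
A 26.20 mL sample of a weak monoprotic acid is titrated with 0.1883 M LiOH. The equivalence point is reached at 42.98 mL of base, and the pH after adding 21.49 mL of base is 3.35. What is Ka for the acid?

21.49 mL is half of the equivalence volume, so this is the half-equivalence point where [HA] = [A^-].
At half-equivalence pH = pKa, so pKa = 3.35.
Ka = 10^(-3.35) = 4.5 x 10^-4.

4.5 x 10^-4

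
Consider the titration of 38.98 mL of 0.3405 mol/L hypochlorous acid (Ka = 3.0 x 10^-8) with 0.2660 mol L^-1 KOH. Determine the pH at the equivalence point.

10.35

n(HClO) = 0.3405 x 0.03898 = 0.01327 mol; V(KOH) at equivalence = 0.01327/0.2660 = 0.04990 L.
At equivalence all the acid is converted to ClO-; total volume = 0.03898 + 0.04990 = 0.08888 L, so [ClO-] = 0.01327/0.08888 = 0.1493 M.
Kb = Kw/Ka = 1.0e-14 / 3.0 x 10^-8 = 3.33e-7.
[OH^-] = sqrt(Kb x [ClO-]) = sqrt(3.33e-7 x 0.1493) = 0.000223 M.
pOH = 3.65, so pH = 14.00 - 3.65 = 10.35.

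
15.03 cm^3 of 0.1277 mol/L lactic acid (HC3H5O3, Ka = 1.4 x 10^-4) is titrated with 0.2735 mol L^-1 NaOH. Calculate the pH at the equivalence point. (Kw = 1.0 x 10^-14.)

8.40

n(HC3H5O3) = 0.1277 x 0.01503 = 0.001919 mol; V(NaOH) at equivalence = 0.001919/0.2735 = 0.007018 L.
At equivalence all the acid is converted to C3H5O3-; total volume = 0.01503 + 0.007018 = 0.02205 L, so [C3H5O3-] = 0.001919/0.02205 = 0.08705 M.
Kb = Kw/Ka = 1.0e-14 / 1.4 x 10^-4 = 7.14e-11.
[OH^-] = sqrt(Kb x [C3H5O3-]) = sqrt(7.14e-11 x 0.08705) = 2.49e-6 M.
pOH = 5.60, so pH = 14.00 - 5.60 = 8.40.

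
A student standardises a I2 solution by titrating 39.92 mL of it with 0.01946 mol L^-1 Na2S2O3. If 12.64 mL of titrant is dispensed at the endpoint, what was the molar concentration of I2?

0.00308 M

n(Na2S2O3) = 0.01946 x 0.01264 = 0.0002460 mol.
From the balanced equation, 2 mol Na2S2O3 reacts with 1 mol I2, so n(I2) = 0.0002460 x 1/2 = 0.0001230 mol.
[I2] = 0.0001230 / 0.03992 L = 0.00308 M.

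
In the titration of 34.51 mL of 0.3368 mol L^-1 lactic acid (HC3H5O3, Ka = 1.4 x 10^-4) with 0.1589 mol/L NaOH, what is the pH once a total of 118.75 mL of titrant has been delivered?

12.67

n(acid) = 0.3368 x 0.03451 = 0.01162 mol; n(NaOH) added = 0.1589 x 0.1187 = 0.01887 mol.
Base is in excess by 0.01887 - 0.01162 = 0.007246 mol in a total volume of 0.1533 L.
[OH^-] = 0.007246/0.1533 = 0.04728 M, so pOH = 1.33 and pH = 14.00 - 1.33 = 12.67.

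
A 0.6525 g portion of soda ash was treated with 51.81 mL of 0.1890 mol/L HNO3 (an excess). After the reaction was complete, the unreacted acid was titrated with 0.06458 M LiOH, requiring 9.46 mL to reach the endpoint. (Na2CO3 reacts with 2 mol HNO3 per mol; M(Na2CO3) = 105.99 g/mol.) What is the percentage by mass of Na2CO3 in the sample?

74.6%

Total n(HNO3) added = 0.1890 x 0.05181 = 0.009792 mol.
n(LiOH) used = 0.06458 x 0.009460 = 0.0006109 mol, which equals the excess n(HNO3).
So n(HNO3) consumed by the sample = 0.009792 - 0.0006109 = 0.009181 mol.
n(Na2CO3) = 0.009181 / 2 = 0.004591 mol.
mass Na2CO3 = 0.004591 x 105.99 = 0.4866 g, so %Na2CO3 = 0.4866/0.6525 x 100 = 74.6%.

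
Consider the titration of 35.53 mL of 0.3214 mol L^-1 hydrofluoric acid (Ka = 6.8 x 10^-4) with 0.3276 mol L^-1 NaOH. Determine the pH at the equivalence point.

n(HF) = 0.3214 x 0.03553 = 0.01142 mol; V(NaOH) at equivalence = 0.01142/0.3276 = 0.03486 L.
At equivalence all the acid is converted to F-; total volume = 0.03553 + 0.03486 = 0.07039 L, so [F-] = 0.01142/0.07039 = 0.1622 M.
Kb = Kw/Ka = 1.0e-14 / 6.8 x 10^-4 = 1.47e-11.
[OH^-] = sqrt(Kb x [F-]) = sqrt(1.47e-11 x 0.1622) = 1.54e-6 M.
pOH = 5.81, so pH = 14.00 - 5.81 = 8.19.

8.19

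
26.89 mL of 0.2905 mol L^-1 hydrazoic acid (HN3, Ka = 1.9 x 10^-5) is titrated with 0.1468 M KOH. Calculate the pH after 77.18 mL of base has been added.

12.53

n(acid) = 0.2905 x 0.02689 = 0.007812 mol; n(KOH) added = 0.1468 x 0.07718 = 0.01133 mol.
Base is in excess by 0.01133 - 0.007812 = 0.003518 mol in a total volume of 0.1041 L.
[OH^-] = 0.003518/0.1041 = 0.03381 M, so pOH = 1.47 and pH = 14.00 - 1.47 = 12.53.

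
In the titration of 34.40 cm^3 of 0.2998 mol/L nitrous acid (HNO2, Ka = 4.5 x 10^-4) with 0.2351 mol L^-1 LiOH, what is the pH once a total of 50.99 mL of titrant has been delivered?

12.29

n(acid) = 0.2998 x 0.03440 = 0.01031 mol; n(LiOH) added = 0.2351 x 0.05099 = 0.01199 mol.
Base is in excess by 0.01199 - 0.01031 = 0.001675 mol in a total volume of 0.08539 L.
[OH^-] = 0.001675/0.08539 = 0.01961 M, so pOH = 1.71 and pH = 14.00 - 1.71 = 12.29.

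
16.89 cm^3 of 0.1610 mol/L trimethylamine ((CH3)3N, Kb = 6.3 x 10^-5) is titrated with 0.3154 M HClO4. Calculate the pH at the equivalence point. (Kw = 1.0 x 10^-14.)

n((CH3)3N) = 0.1610 x 0.01689 = 0.002719 mol; V(HClO4) at equivalence = 0.002719/0.3154 = 0.008622 L.
At equivalence the base is fully converted to (CH3)3NH+; total volume = 0.02551 L, so [(CH3)3NH+] = 0.002719/0.02551 = 0.1066 M.
Ka((CH3)3NH+) = Kw/Kb = 1.0e-14 / 6.3 x 10^-5 = 1.59e-10.
[H^+] = sqrt(Ka x [(CH3)3NH+]) = sqrt(1.59e-10 x 0.1066) = 4.11e-6 M.
pH = -log(4.11e-6) = 5.39.

5.39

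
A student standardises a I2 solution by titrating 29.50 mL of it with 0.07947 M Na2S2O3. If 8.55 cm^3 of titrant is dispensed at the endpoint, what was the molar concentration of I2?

n(Na2S2O3) = 0.07947 x 0.008550 = 0.0006795 mol.
From the balanced equation, 2 mol Na2S2O3 reacts with 1 mol I2, so n(I2) = 0.0006795 x 1/2 = 0.0003397 mol.
[I2] = 0.0003397 / 0.02950 L = 0.0115 M.

0.0115 M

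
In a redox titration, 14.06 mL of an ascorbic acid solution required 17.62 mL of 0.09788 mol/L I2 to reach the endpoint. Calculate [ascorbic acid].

0.123 M

n(I2) = 0.09788 x 0.01762 = 0.001725 mol.
From the balanced equation, 1 mol I2 reacts with 1 mol ascorbic acid, so n(ascorbic acid) = 0.001725 x 1/1 = 0.001725 mol.
[ascorbic acid] = 0.001725 / 0.01406 L = 0.123 M.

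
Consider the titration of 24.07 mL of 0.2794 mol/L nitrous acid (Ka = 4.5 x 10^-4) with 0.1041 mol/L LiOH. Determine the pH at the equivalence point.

n(HNO2) = 0.2794 x 0.02407 = 0.006725 mol; V(LiOH) at equivalence = 0.006725/0.1041 = 0.06460 L.
At equivalence all the acid is converted to NO2-; total volume = 0.02407 + 0.06460 = 0.08867 L, so [NO2-] = 0.006725/0.08867 = 0.07584 M.
Kb = Kw/Ka = 1.0e-14 / 4.5 x 10^-4 = 2.22e-11.
[OH^-] = sqrt(Kb x [NO2-]) = sqrt(2.22e-11 x 0.07584) = 1.30e-6 M.
pOH = 5.89, so pH = 14.00 - 5.89 = 8.11.

8.11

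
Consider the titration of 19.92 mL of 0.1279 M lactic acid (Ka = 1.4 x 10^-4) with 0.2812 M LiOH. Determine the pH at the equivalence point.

n(HC3H5O3) = 0.1279 x 0.01992 = 0.002548 mol; V(LiOH) at equivalence = 0.002548/0.2812 = 0.009060 L.
At equivalence all the acid is converted to C3H5O3-; total volume = 0.01992 + 0.009060 = 0.02898 L, so [C3H5O3-] = 0.002548/0.02898 = 0.08791 M.
Kb = Kw/Ka = 1.0e-14 / 1.4 x 10^-4 = 7.14e-11.
[OH^-] = sqrt(Kb x [C3H5O3-]) = sqrt(7.14e-11 x 0.08791) = 2.51e-6 M.
pOH = 5.60, so pH = 14.00 - 5.60 = 8.40.

8.40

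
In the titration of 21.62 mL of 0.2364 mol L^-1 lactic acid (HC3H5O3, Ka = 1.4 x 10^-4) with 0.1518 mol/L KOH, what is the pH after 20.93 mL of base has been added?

Initial n(HC3H5O3) = 0.2364 x 0.02162 = 0.005111 mol.
n(KOH) added = 0.1518 x 0.02093 = 0.003177 mol, converting that many moles of HC3H5O3 to C3H5O3-.
Remaining n(HC3H5O3) = 0.001934 mol; n(C3H5O3-) = 0.003177 mol.
By Henderson-Hasselbalch, pH = pKa + log([A^-]/[HA]) = 3.85 + log(0.003177/0.001934) = 3.85 + (+0.22) = 4.07.

4.07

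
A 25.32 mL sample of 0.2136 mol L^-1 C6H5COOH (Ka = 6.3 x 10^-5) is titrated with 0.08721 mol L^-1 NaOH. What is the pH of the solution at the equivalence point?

8.50

n(C6H5COOH) = 0.2136 x 0.02532 = 0.005408 mol; V(NaOH) at equivalence = 0.005408/0.08721 = 0.06202 L.
At equivalence all the acid is converted to C6H5COO-; total volume = 0.02532 + 0.06202 = 0.08734 L, so [C6H5COO-] = 0.005408/0.08734 = 0.06193 M.
Kb = Kw/Ka = 1.0e-14 / 6.3 x 10^-5 = 1.59e-10.
[OH^-] = sqrt(Kb x [C6H5COO-]) = sqrt(1.59e-10 x 0.06193) = 3.14e-6 M.
pOH = 5.50, so pH = 14.00 - 5.50 = 8.50.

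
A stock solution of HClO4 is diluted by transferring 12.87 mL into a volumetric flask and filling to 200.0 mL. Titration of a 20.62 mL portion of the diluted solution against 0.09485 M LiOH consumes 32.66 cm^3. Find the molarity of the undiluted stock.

2.33 M

n(LiOH) = 0.09485 x 0.03266 = 0.003098 mol.
n(HClO4) in the aliquot = 0.003098 mol.
[diluted HClO4] = 0.003098 / 0.02062 = 0.1502 M.
Dilution factor = 200.0/12.87 = 15.54, so [stock] = 0.1502 x 15.54 = 2.33 M.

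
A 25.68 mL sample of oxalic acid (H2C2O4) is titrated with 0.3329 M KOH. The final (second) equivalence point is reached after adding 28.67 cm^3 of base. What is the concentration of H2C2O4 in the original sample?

n(KOH) = 0.3329 x 0.02867 = 0.009544 mol.
At the final (second) equivalence point, 2 mol OH^- react per mol H2C2O4, so n(H2C2O4) = 0.009544 / 2 = 0.004772 mol.
[H2C2O4] = 0.004772 / 0.02568 L = 0.186 M.

0.186 M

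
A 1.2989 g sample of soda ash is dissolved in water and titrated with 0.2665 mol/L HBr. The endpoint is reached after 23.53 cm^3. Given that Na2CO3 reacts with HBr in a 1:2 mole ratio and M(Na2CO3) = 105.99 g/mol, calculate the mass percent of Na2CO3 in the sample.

n(HBr) = 0.2665 x 0.02353 = 0.006271 mol.
n(Na2CO3) = 0.006271 / 2 = 0.003135 mol.
mass of Na2CO3 = 0.003135 x 105.99 = 0.3323 g.
% purity = 0.3323 / 1.2989 x 100 = 25.6%.

25.6%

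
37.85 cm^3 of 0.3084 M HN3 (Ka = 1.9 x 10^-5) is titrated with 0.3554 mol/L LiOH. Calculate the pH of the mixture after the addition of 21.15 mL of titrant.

Initial n(HN3) = 0.3084 x 0.03785 = 0.01167 mol.
n(LiOH) added = 0.3554 x 0.02115 = 0.007517 mol, converting that many moles of HN3 to N3-.
Remaining n(HN3) = 0.004156 mol; n(N3-) = 0.007517 mol.
By Henderson-Hasselbalch, pH = pKa + log([A^-]/[HA]) = 4.72 + log(0.007517/0.004156) = 4.72 + (+0.26) = 4.98.

4.98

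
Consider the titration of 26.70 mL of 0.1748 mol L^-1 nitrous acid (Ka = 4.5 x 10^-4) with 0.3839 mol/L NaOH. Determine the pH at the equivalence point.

n(HNO2) = 0.1748 x 0.02670 = 0.004667 mol; V(NaOH) at equivalence = 0.004667/0.3839 = 0.01216 L.
At equivalence all the acid is converted to NO2-; total volume = 0.02670 + 0.01216 = 0.03886 L, so [NO2-] = 0.004667/0.03886 = 0.1201 M.
Kb = Kw/Ka = 1.0e-14 / 4.5 x 10^-4 = 2.22e-11.
[OH^-] = sqrt(Kb x [NO2-]) = sqrt(2.22e-11 x 0.1201) = 1.63e-6 M.
pOH = 5.79, so pH = 14.00 - 5.79 = 8.21.

8.21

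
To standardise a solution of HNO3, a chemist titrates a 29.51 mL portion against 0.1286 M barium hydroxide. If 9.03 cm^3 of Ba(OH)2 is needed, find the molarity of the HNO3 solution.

n(Ba(OH)2) delivered = 0.1286 x 0.009030 = 0.001161 mol.
The reaction is 2 HNO3 + 1 Ba(OH)2, so n(HNO3) = 0.001161 x 2/1 = 0.002323 mol.
[HNO3] = 0.002323 mol / 0.02951 L = 0.0787 M.

0.0787 M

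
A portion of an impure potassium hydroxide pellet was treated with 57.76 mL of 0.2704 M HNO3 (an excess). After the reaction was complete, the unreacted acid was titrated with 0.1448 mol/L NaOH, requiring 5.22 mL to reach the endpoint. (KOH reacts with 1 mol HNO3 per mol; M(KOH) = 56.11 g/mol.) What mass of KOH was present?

0.834 g

Total n(HNO3) added = 0.2704 x 0.05776 = 0.01562 mol.
n(NaOH) used = 0.1448 x 0.005220 = 0.0007559 mol, which equals the excess n(HNO3).
So n(HNO3) consumed by the sample = 0.01562 - 0.0007559 = 0.01486 mol.
n(KOH) = 0.01486 / 1 = 0.01486 mol.
mass = 0.01486 mol x 56.11 g/mol = 0.834 g.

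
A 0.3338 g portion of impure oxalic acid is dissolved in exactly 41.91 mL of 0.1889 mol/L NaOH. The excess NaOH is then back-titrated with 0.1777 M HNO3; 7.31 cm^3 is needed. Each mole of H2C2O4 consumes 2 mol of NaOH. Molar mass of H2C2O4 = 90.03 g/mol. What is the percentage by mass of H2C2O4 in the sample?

Total n(NaOH) added = 0.1889 x 0.04191 = 0.007917 mol.
n(HNO3) used = 0.1777 x 0.007310 = 0.001299 mol, which equals the excess n(NaOH).
So n(NaOH) consumed by the sample = 0.007917 - 0.001299 = 0.006618 mol.
n(H2C2O4) = 0.006618 / 2 = 0.003309 mol.
mass H2C2O4 = 0.003309 x 90.03 = 0.2979 g, so %H2C2O4 = 0.2979/0.3338 x 100 = 89.2%.

89.2%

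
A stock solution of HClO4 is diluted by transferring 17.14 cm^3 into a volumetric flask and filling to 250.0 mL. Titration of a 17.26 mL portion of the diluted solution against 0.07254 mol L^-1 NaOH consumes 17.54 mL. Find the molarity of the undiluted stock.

1.08 M

n(NaOH) = 0.07254 x 0.01754 = 0.001272 mol.
n(HClO4) in the aliquot = 0.001272 mol.
[diluted HClO4] = 0.001272 / 0.01726 = 0.07372 M.
Dilution factor = 250.0/17.14 = 14.59, so [stock] = 0.07372 x 14.59 = 1.08 M.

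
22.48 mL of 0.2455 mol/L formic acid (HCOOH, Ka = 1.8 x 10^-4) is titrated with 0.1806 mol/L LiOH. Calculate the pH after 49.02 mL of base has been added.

n(acid) = 0.2455 x 0.02248 = 0.005519 mol; n(LiOH) added = 0.1806 x 0.04902 = 0.008853 mol.
Base is in excess by 0.008853 - 0.005519 = 0.003334 mol in a total volume of 0.07150 L.
[OH^-] = 0.003334/0.07150 = 0.04663 M, so pOH = 1.33 and pH = 14.00 - 1.33 = 12.67.

12.67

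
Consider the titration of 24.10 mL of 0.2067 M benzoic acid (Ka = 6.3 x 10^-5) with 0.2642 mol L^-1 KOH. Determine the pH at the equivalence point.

n(C6H5COOH) = 0.2067 x 0.02410 = 0.004981 mol; V(KOH) at equivalence = 0.004981/0.2642 = 0.01885 L.
At equivalence all the acid is converted to C6H5COO-; total volume = 0.02410 + 0.01885 = 0.04295 L, so [C6H5COO-] = 0.004981/0.04295 = 0.1160 M.
Kb = Kw/Ka = 1.0e-14 / 6.3 x 10^-5 = 1.59e-10.
[OH^-] = sqrt(Kb x [C6H5COO-]) = sqrt(1.59e-10 x 0.1160) = 4.29e-6 M.
pOH = 5.37, so pH = 14.00 - 5.37 = 8.63.

8.63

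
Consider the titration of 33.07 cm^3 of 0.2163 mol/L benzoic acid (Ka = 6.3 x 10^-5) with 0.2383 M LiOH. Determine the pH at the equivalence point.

8.63

n(C6H5COOH) = 0.2163 x 0.03307 = 0.007153 mol; V(LiOH) at equivalence = 0.007153/0.2383 = 0.03002 L.
At equivalence all the acid is converted to C6H5COO-; total volume = 0.03307 + 0.03002 = 0.06309 L, so [C6H5COO-] = 0.007153/0.06309 = 0.1134 M.
Kb = Kw/Ka = 1.0e-14 / 6.3 x 10^-5 = 1.59e-10.
[OH^-] = sqrt(Kb x [C6H5COO-]) = sqrt(1.59e-10 x 0.1134) = 4.24e-6 M.
pOH = 5.37, so pH = 14.00 - 5.37 = 8.63.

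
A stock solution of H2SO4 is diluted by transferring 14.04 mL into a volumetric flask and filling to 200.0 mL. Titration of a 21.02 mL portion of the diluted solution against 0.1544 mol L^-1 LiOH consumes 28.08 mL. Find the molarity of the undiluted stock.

n(LiOH) = 0.1544 x 0.02808 = 0.004336 mol.
n(H2SO4) in the aliquot = 0.004336 x 1/2 = 0.002168 mol.
[diluted H2SO4] = 0.002168 / 0.02102 = 0.1031 M.
Dilution factor = 200.0/14.04 = 14.25, so [stock] = 0.1031 x 14.25 = 1.47 M.

1.47 M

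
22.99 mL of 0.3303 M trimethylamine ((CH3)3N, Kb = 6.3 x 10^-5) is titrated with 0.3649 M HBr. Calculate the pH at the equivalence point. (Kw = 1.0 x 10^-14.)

5.28

n((CH3)3N) = 0.3303 x 0.02299 = 0.007594 mol; V(HBr) at equivalence = 0.007594/0.3649 = 0.02081 L.
At equivalence the base is fully converted to (CH3)3NH+; total volume = 0.04380 L, so [(CH3)3NH+] = 0.007594/0.04380 = 0.1734 M.
Ka((CH3)3NH+) = Kw/Kb = 1.0e-14 / 6.3 x 10^-5 = 1.59e-10.
[H^+] = sqrt(Ka x [(CH3)3NH+]) = sqrt(1.59e-10 x 0.1734) = 5.25e-6 M.
pH = -log(5.25e-6) = 5.28.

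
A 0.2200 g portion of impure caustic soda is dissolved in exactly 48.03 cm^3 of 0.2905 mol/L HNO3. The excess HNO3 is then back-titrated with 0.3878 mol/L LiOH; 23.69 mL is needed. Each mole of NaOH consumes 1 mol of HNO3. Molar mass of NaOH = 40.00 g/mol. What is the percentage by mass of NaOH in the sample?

Total n(HNO3) added = 0.2905 x 0.04803 = 0.01395 mol.
n(LiOH) used = 0.3878 x 0.02369 = 0.009187 mol, which equals the excess n(HNO3).
So n(HNO3) consumed by the sample = 0.01395 - 0.009187 = 0.004766 mol.
n(NaOH) = 0.004766 / 1 = 0.004766 mol.
mass NaOH = 0.004766 x 40.00 = 0.1906 g, so %NaOH = 0.1906/0.2200 x 100 = 86.6%.

86.6%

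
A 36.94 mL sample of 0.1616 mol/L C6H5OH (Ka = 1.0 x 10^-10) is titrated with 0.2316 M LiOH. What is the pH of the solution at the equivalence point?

11.49

n(C6H5OH) = 0.1616 x 0.03694 = 0.005970 mol; V(LiOH) at equivalence = 0.005970/0.2316 = 0.02578 L.
At equivalence all the acid is converted to C6H5O-; total volume = 0.03694 + 0.02578 = 0.06272 L, so [C6H5O-] = 0.005970/0.06272 = 0.09518 M.
Kb = Kw/Ka = 1.0e-14 / 1.0 x 10^-10 = 0.000100.
[OH^-] = sqrt(Kb x [C6H5O-]) = sqrt(0.000100 x 0.09518) = 0.00309 M.
pOH = 2.51, so pH = 14.00 - 2.51 = 11.49.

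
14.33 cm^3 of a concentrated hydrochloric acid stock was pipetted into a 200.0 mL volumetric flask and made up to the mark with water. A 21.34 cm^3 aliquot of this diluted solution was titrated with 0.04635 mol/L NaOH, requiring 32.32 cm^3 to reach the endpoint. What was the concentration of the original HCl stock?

n(NaOH) = 0.04635 x 0.03232 = 0.001498 mol.
n(HCl) in the aliquot = 0.001498 mol.
[diluted HCl] = 0.001498 / 0.02134 = 0.07020 M.
Dilution factor = 200.0/14.33 = 13.96, so [stock] = 0.07020 x 13.96 = 0.980 M.

0.980 M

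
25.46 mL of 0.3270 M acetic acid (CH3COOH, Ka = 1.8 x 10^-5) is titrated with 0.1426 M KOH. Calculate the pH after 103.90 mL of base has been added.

n(acid) = 0.3270 x 0.02546 = 0.008325 mol; n(KOH) added = 0.1426 x 0.1039 = 0.01482 mol.
Base is in excess by 0.01482 - 0.008325 = 0.006491 mol in a total volume of 0.1294 L.
[OH^-] = 0.006491/0.1294 = 0.05018 M, so pOH = 1.30 and pH = 14.00 - 1.30 = 12.70.

12.70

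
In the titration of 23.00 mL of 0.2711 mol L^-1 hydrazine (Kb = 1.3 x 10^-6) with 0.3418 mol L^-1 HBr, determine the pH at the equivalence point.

n(N2H4) = 0.2711 x 0.02300 = 0.006235 mol; V(HBr) at equivalence = 0.006235/0.3418 = 0.01824 L.
At equivalence the base is fully converted to N2H5+; total volume = 0.04124 L, so [N2H5+] = 0.006235/0.04124 = 0.1512 M.
Ka(N2H5+) = Kw/Kb = 1.0e-14 / 1.3 x 10^-6 = 7.69e-9.
[H^+] = sqrt(Ka x [N2H5+]) = sqrt(7.69e-9 x 0.1512) = 3.41e-5 M.
pH = -log(3.41e-5) = 4.47.

4.47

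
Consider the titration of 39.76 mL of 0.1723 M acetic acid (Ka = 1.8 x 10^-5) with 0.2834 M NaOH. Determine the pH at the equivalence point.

8.89

n(CH3COOH) = 0.1723 x 0.03976 = 0.006851 mol; V(NaOH) at equivalence = 0.006851/0.2834 = 0.02417 L.
At equivalence all the acid is converted to CH3COO-; total volume = 0.03976 + 0.02417 = 0.06393 L, so [CH3COO-] = 0.006851/0.06393 = 0.1072 M.
Kb = Kw/Ka = 1.0e-14 / 1.8 x 10^-5 = 5.56e-10.
[OH^-] = sqrt(Kb x [CH3COO-]) = sqrt(5.56e-10 x 0.1072) = 7.72e-6 M.
pOH = 5.11, so pH = 14.00 - 5.11 = 8.89.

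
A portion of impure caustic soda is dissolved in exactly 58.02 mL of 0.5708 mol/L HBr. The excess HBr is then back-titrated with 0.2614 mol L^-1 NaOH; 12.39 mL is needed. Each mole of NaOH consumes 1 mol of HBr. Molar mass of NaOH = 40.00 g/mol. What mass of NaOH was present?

1.20 g

Total n(HBr) added = 0.5708 x 0.05802 = 0.03312 mol.
n(NaOH) used = 0.2614 x 0.01239 = 0.003239 mol, which equals the excess n(HBr).
So n(HBr) consumed by the sample = 0.03312 - 0.003239 = 0.02988 mol.
n(NaOH) = 0.02988 / 1 = 0.02988 mol.
mass = 0.02988 mol x 40.00 g/mol = 1.20 g.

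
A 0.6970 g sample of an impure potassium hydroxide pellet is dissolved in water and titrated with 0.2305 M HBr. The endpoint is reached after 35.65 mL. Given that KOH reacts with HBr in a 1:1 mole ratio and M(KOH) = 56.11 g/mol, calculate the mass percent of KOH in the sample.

n(HBr) = 0.2305 x 0.03565 = 0.008217 mol.
n(KOH) = 0.008217 / 1 = 0.008217 mol.
mass of KOH = 0.008217 x 56.11 = 0.4611 g.
% purity = 0.4611 / 0.6970 x 100 = 66.2%.

66.2%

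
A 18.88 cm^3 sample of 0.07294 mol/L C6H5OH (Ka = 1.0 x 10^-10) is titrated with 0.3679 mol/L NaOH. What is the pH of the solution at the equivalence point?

11.39

n(C6H5OH) = 0.07294 x 0.01888 = 0.001377 mol; V(NaOH) at equivalence = 0.001377/0.3679 = 0.003743 L.
At equivalence all the acid is converted to C6H5O-; total volume = 0.01888 + 0.003743 = 0.02262 L, so [C6H5O-] = 0.001377/0.02262 = 0.06087 M.
Kb = Kw/Ka = 1.0e-14 / 1.0 x 10^-10 = 0.000100.
[OH^-] = sqrt(Kb x [C6H5O-]) = sqrt(0.000100 x 0.06087) = 0.00247 M.
pOH = 2.61, so pH = 14.00 - 2.61 = 11.39.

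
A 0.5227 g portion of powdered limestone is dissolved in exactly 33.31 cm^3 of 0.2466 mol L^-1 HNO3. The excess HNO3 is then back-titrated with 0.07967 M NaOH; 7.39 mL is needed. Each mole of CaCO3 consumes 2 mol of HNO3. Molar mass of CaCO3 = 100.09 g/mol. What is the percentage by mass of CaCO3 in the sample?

Total n(HNO3) added = 0.2466 x 0.03331 = 0.008214 mol.
n(NaOH) used = 0.07967 x 0.007390 = 0.0005888 mol, which equals the excess n(HNO3).
So n(HNO3) consumed by the sample = 0.008214 - 0.0005888 = 0.007625 mol.
n(CaCO3) = 0.007625 / 2 = 0.003813 mol.
mass CaCO3 = 0.003813 x 100.09 = 0.3816 g, so %CaCO3 = 0.3816/0.5227 x 100 = 73.0%.

73.0%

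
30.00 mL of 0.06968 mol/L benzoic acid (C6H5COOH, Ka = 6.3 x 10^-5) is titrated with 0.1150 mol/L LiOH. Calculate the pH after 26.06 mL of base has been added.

n(acid) = 0.06968 x 0.03000 = 0.002090 mol; n(LiOH) added = 0.1150 x 0.02606 = 0.002997 mol.
Base is in excess by 0.002997 - 0.002090 = 0.0009065 mol in a total volume of 0.05606 L.
[OH^-] = 0.0009065/0.05606 = 0.01617 M, so pOH = 1.79 and pH = 14.00 - 1.79 = 12.21.

12.21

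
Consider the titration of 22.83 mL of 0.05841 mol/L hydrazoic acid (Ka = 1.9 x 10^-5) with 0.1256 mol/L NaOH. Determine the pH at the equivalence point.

n(HN3) = 0.05841 x 0.02283 = 0.001334 mol; V(NaOH) at equivalence = 0.001334/0.1256 = 0.01062 L.
At equivalence all the acid is converted to N3-; total volume = 0.02283 + 0.01062 = 0.03345 L, so [N3-] = 0.001334/0.03345 = 0.03987 M.
Kb = Kw/Ka = 1.0e-14 / 1.9 x 10^-5 = 5.26e-10.
[OH^-] = sqrt(Kb x [N3-]) = sqrt(5.26e-10 x 0.03987) = 4.58e-6 M.
pOH = 5.34, so pH = 14.00 - 5.34 = 8.66.

8.66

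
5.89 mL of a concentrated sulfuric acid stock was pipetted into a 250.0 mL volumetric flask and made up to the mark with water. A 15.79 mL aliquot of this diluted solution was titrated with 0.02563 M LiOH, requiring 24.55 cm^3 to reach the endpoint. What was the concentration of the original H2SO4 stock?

0.846 M

n(LiOH) = 0.02563 x 0.02455 = 0.0006292 mol.
n(H2SO4) in the aliquot = 0.0006292 x 1/2 = 0.0003146 mol.
[diluted H2SO4] = 0.0003146 / 0.01579 = 0.01992 M.
Dilution factor = 250.0/5.890 = 42.44, so [stock] = 0.01992 x 42.44 = 0.846 M.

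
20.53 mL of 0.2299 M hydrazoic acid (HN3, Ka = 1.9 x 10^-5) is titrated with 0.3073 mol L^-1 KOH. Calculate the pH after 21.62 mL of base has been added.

n(acid) = 0.2299 x 0.02053 = 0.004720 mol; n(KOH) added = 0.3073 x 0.02162 = 0.006644 mol.
Base is in excess by 0.006644 - 0.004720 = 0.001924 mol in a total volume of 0.04215 L.
[OH^-] = 0.001924/0.04215 = 0.04565 M, so pOH = 1.34 and pH = 14.00 - 1.34 = 12.66.

12.66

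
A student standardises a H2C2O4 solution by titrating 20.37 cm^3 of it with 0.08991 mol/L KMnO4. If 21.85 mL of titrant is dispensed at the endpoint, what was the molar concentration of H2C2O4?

0.241 M

n(KMnO4) = 0.08991 x 0.02185 = 0.001965 mol.
From the balanced equation, 2 mol KMnO4 reacts with 5 mol H2C2O4, so n(H2C2O4) = 0.001965 x 5/2 = 0.004911 mol.
[H2C2O4] = 0.004911 / 0.02037 L = 0.241 M.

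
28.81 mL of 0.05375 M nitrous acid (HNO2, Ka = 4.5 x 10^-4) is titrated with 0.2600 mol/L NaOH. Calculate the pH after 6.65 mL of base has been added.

11.71

n(acid) = 0.05375 x 0.02881 = 0.001549 mol; n(NaOH) added = 0.2600 x 0.006650 = 0.001729 mol.
Base is in excess by 0.001729 - 0.001549 = 0.0001805 mol in a total volume of 0.03546 L.
[OH^-] = 0.0001805/0.03546 = 0.005089 M, so pOH = 2.29 and pH = 14.00 - 2.29 = 11.71.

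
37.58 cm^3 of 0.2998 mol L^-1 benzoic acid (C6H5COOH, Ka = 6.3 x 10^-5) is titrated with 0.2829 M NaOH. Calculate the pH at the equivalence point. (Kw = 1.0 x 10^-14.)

n(C6H5COOH) = 0.2998 x 0.03758 = 0.01127 mol; V(NaOH) at equivalence = 0.01127/0.2829 = 0.03982 L.
At equivalence all the acid is converted to C6H5COO-; total volume = 0.03758 + 0.03982 = 0.07740 L, so [C6H5COO-] = 0.01127/0.07740 = 0.1456 M.
Kb = Kw/Ka = 1.0e-14 / 6.3 x 10^-5 = 1.59e-10.
[OH^-] = sqrt(Kb x [C6H5COO-]) = sqrt(1.59e-10 x 0.1456) = 4.81e-6 M.
pOH = 5.32, so pH = 14.00 - 5.32 = 8.68.

8.68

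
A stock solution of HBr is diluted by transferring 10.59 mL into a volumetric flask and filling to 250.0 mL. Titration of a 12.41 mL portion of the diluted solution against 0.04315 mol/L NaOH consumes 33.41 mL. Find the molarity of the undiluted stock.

n(NaOH) = 0.04315 x 0.03341 = 0.001442 mol.
n(HBr) in the aliquot = 0.001442 mol.
[diluted HBr] = 0.001442 / 0.01241 = 0.1162 M.
Dilution factor = 250.0/10.59 = 23.61, so [stock] = 0.1162 x 23.61 = 2.74 M.

2.74 M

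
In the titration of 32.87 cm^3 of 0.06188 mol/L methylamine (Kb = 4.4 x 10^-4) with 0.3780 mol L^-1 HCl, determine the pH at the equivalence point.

5.96

n(CH3NH2) = 0.06188 x 0.03287 = 0.002034 mol; V(HCl) at equivalence = 0.002034/0.3780 = 0.005381 L.
At equivalence the base is fully converted to CH3NH3+; total volume = 0.03825 L, so [CH3NH3+] = 0.002034/0.03825 = 0.05318 M.
Ka(CH3NH3+) = Kw/Kb = 1.0e-14 / 4.4 x 10^-4 = 2.27e-11.
[H^+] = sqrt(Ka x [CH3NH3+]) = sqrt(2.27e-11 x 0.05318) = 1.10e-6 M.
pH = -log(1.10e-6) = 5.96.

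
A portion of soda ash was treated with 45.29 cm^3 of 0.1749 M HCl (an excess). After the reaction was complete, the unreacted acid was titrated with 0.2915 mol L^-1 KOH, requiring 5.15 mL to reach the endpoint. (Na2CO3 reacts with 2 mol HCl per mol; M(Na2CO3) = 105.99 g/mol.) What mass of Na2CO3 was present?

Total n(HCl) added = 0.1749 x 0.04529 = 0.007921 mol.
n(KOH) used = 0.2915 x 0.005150 = 0.001501 mol, which equals the excess n(HCl).
So n(HCl) consumed by the sample = 0.007921 - 0.001501 = 0.006420 mol.
n(Na2CO3) = 0.006420 / 2 = 0.003210 mol.
mass = 0.003210 mol x 105.99 g/mol = 0.340 g.

0.340 g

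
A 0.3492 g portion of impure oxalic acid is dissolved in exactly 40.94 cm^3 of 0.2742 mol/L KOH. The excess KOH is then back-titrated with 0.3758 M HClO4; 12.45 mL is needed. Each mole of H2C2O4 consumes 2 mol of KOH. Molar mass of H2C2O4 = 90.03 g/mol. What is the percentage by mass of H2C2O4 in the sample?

84.4%

Total n(KOH) added = 0.2742 x 0.04094 = 0.01123 mol.
n(HClO4) used = 0.3758 x 0.01245 = 0.004679 mol, which equals the excess n(KOH).
So n(KOH) consumed by the sample = 0.01123 - 0.004679 = 0.006547 mol.
n(H2C2O4) = 0.006547 / 2 = 0.003274 mol.
mass H2C2O4 = 0.003274 x 90.03 = 0.2947 g, so %H2C2O4 = 0.2947/0.3492 x 100 = 84.4%.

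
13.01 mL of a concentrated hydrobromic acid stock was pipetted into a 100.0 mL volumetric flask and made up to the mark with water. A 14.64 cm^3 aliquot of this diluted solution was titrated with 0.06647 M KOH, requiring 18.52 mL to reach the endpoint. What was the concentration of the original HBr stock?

0.646 M

n(KOH) = 0.06647 x 0.01852 = 0.001231 mol.
n(HBr) in the aliquot = 0.001231 mol.
[diluted HBr] = 0.001231 / 0.01464 = 0.08409 M.
Dilution factor = 100.0/13.01 = 7.686, so [stock] = 0.08409 x 7.686 = 0.646 M.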